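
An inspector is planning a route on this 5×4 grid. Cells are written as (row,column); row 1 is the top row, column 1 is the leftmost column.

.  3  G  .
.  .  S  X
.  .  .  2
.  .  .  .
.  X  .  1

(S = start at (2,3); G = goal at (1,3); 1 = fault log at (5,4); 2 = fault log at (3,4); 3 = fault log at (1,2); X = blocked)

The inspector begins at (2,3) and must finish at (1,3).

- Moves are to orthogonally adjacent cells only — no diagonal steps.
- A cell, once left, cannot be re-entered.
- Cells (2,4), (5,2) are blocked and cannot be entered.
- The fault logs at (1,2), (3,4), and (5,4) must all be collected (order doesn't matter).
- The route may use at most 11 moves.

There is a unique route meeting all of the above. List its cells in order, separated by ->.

(2,3) -> (3,3) -> (3,4) -> (4,4) -> (5,4) -> (5,3) -> (4,3) -> (4,2) -> (3,2) -> (2,2) -> (1,2) -> (1,3)

The budget equals the shortest possible length, so every move has to be on a shortest route through the required cells.
Route from (2,3): down 1 to (3,3), right 1 to (3,4), down 2 to (5,4), left 1 to (5,3), up 1 to (4,3), left 1 to (4,2), up 3 to (1,2), right 1 to (1,3) — 11 moves in all.
Check: all required cells visited; 11 ≤ 11 moves.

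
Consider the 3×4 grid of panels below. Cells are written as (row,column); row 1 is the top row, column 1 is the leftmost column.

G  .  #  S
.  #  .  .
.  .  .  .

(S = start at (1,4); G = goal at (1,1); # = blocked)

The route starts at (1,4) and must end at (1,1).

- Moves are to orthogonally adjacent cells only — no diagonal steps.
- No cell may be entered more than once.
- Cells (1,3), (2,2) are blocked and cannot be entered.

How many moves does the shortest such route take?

7

The Manhattan distance from (1,4) to (1,1) is |1−1| + |4−1| = 3, so at least 3 moves are needed.
That bound ignores the blocked cells. Measuring each leg by the fewest moves that actually steer around them ((1,4)→(1,1): 7) raises the lower bound to 7.
A route of 7 moves exists: (1,4) → (2,4) → (3,4) → (3,3) → (3,2) → (3,1) → (2,1) → (1,1).
Since 7 matches that lower bound, it is optimal.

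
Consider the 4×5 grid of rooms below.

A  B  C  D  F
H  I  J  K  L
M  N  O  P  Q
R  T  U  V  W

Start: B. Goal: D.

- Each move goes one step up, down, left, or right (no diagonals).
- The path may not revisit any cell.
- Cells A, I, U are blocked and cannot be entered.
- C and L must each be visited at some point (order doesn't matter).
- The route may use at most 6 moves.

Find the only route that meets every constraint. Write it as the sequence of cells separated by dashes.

B - C - J - K - L - F - D

The 6-move cap with required stops at C, L leaves no slack for detours.
Route from B: right to C, down to J, 2× right (reaching L), up to F, left to D — 6 moves in all.
Check: all required cells visited; 6 ≤ 6 moves.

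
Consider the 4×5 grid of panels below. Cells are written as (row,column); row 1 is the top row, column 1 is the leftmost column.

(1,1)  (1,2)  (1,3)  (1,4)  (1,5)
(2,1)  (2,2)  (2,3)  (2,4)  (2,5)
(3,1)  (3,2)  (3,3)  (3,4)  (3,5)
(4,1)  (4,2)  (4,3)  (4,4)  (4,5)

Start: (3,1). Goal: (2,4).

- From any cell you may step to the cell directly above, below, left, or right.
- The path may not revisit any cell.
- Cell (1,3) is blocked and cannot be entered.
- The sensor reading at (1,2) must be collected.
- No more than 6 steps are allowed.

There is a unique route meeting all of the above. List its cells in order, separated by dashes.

(3,1) - (2,1) - (1,1) - (1,2) - (2,2) - (2,3) - (2,4)

Any route must reach (1,2) and still end at (2,4) within 6 moves, so the order of the required stops is forced.
Route from (3,1): up 2 to (1,1), right 1 to (1,2), down 1 to (2,2), right 2 to (2,4) — 6 moves in all.
Check: all required cells visited; 6 ≤ 6 moves.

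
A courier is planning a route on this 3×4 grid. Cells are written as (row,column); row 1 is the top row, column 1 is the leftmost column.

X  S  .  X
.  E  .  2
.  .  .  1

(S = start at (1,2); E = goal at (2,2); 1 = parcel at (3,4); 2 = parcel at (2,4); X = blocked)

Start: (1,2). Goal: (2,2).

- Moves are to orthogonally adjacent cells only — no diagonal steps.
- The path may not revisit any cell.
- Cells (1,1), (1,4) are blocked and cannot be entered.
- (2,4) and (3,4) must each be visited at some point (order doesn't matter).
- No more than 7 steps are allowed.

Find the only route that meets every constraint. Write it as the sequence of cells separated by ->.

The budget equals the shortest possible length, so every move has to be on a shortest route through the required cells.
Route from (1,2): right to (1,3), down to (2,3), right to (2,4), down to (3,4), 2× left (reaching (3,2)), up to (2,2) — 7 moves in all.
Check: all required cells visited; 7 ≤ 7 moves.

(1,2) -> (1,3) -> (2,3) -> (2,4) -> (3,4) -> (3,3) -> (3,2) -> (2,2)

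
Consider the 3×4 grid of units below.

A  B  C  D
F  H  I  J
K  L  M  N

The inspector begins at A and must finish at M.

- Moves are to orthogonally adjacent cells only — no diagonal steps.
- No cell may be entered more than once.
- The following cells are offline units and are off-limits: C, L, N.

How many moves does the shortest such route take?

4

The Manhattan distance from A to M is |1−3| + |1−3| = 4, so at least 4 moves are needed.
A route of 4 moves achieves this: A → F → H → I → M.
Since 4 matches the lower bound, it is optimal.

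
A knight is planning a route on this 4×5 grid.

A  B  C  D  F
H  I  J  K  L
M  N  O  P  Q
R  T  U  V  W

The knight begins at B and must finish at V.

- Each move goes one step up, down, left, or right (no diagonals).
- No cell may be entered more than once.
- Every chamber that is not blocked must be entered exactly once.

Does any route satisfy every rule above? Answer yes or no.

yes

One route that works: B → A → H → M → R → T → U → O → N → I → J → C → D → F → L → K → P → Q → W → V.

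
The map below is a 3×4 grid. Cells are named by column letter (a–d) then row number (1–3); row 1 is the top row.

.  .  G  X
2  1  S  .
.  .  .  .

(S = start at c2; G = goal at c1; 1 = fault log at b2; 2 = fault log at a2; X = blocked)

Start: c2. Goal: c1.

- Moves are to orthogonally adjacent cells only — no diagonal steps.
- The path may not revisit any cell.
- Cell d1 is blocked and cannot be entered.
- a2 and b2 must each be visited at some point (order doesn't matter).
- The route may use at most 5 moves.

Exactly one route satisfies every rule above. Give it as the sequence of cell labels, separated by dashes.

Any route must reach a2 and b2 and still end at c1 within 5 moves, so the order of the required stops is forced.
Route from c2: left 2 to a2, up 1 to a1, right 2 to c1 — 5 moves in all.
Check: all required cells visited; 5 ≤ 5 moves.

c2 - b2 - a2 - a1 - b1 - c1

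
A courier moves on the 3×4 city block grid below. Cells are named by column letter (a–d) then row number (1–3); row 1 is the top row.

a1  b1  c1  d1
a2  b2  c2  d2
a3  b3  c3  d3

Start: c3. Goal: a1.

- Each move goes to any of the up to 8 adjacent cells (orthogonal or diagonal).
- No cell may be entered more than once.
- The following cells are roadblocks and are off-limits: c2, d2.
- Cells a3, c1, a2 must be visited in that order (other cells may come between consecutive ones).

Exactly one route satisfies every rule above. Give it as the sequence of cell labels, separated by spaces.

c3 b3 a3 b2 c1 b1 a2 a1

The waypoints must appear in the order a3, c1, a2, with no cell reused.
Route from c3: 2× left (reaching a3), 2× up-right (reaching c1), left to b1, down-left to a2, up to a1 — 7 moves in all.
Check: order respected (a3 at step 2, c1 at step 4, a2 at step 6).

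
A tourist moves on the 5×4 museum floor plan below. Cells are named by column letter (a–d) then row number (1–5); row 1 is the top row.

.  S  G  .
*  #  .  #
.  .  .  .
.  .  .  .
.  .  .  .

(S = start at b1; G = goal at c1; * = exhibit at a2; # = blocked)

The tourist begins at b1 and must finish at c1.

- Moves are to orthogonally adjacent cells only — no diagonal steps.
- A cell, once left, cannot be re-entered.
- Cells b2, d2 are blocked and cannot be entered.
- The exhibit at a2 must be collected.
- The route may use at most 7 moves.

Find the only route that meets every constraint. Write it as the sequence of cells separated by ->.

b1 -> a1 -> a2 -> a3 -> b3 -> c3 -> c2 -> c1

The budget equals the shortest possible length, so every move has to be on a shortest route through the required cells.
Route from b1: left 1 to a1, down 2 to a3, right 2 to c3, up 2 to c1 — 7 moves in all.
Check: all required cells visited; 7 ≤ 7 moves.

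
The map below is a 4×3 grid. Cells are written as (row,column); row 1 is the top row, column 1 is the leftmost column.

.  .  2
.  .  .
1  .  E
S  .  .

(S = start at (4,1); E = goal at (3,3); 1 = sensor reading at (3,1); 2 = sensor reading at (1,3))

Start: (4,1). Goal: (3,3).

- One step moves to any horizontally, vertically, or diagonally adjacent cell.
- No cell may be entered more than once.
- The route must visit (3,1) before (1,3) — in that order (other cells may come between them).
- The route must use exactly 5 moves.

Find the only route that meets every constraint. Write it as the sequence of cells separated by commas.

(4,1), (3,1), (2,2), (1,3), (2,3), (3,3)

The waypoints must appear in the order (3,1), (1,3), with no cell reused.
Route from (4,1): up 1 to (3,1), up-right 2 to (1,3), down 2 to (3,3) — 5 moves in all.
Check: order respected (1 at step 1, 2 at step 3); 5 moves as required.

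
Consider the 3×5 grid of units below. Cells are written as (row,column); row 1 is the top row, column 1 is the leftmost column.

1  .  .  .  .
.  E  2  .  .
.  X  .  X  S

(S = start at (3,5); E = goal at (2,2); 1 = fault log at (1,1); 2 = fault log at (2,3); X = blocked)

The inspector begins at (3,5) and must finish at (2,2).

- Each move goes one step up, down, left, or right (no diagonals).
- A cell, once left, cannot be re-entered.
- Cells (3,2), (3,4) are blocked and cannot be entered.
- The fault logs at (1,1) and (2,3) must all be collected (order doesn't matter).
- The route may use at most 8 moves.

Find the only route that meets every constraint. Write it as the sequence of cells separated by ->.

Any route must reach (1,1) and (2,3) and still end at (2,2) within 8 moves, so the order of the required stops is forced.
Route from (3,5): up 1 to (2,5), left 2 to (2,3), up 1 to (1,3), left 2 to (1,1), down 1 to (2,1), right 1 to (2,2) — 8 moves in all.
Check: all required cells visited; 8 ≤ 8 moves.

(3,5) -> (2,5) -> (2,4) -> (2,3) -> (1,3) -> (1,2) -> (1,1) -> (2,1) -> (2,2)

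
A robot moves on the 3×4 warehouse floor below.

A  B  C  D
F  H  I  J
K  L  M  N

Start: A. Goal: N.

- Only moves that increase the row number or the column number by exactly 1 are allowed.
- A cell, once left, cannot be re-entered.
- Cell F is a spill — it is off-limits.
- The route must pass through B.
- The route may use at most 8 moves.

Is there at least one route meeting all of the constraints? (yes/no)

One route that works: A → B → H → L → M → N.

yes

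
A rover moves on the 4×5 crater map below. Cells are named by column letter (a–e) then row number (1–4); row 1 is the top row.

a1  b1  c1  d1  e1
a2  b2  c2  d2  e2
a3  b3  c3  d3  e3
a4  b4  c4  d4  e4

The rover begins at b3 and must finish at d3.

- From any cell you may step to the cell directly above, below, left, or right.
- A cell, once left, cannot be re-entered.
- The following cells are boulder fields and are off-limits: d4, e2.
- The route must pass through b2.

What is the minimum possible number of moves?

4

Any route passes through b2 somewhere between b3 and d3. Summing Manhattan distances along the two legs (b3 → b2 → d3) gives a lower bound of 1 + 3 = 4 moves.
A route of 4 moves achieves this: b3 → b2 → c2 → c3 → d3.
Since 4 matches the lower bound, it is optimal.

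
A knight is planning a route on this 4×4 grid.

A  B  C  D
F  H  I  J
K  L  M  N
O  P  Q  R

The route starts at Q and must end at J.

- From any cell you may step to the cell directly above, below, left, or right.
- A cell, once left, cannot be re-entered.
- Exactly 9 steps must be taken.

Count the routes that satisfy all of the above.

40

Need simple routes of exactly 9 moves from Q to J (Manhattan distance 3, so 3 moves are spent on a detour and 3 undoing it).
Branch systematically from the start, pruning whenever the remaining move budget drops below the Manhattan distance to J or differs from it in parity. Grouping the completions by first move — via M: 10; via P: 25; via R: 5 — and summing: 10 + 25 + 5 = 40.
That gives 40 routes.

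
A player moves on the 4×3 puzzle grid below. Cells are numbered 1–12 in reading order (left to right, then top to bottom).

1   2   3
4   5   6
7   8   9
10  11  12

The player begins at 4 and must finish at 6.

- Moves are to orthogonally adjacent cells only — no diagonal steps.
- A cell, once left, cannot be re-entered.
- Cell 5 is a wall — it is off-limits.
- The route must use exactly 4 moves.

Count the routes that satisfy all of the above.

Need simple routes of exactly 4 moves from 4 to 6 (Manhattan distance 2, so 1 moves are spent on a detour and 1 undoing it).
Enumerating: 4 1 2 3 6 | 4 7 8 9 6.
That gives 2 routes.

2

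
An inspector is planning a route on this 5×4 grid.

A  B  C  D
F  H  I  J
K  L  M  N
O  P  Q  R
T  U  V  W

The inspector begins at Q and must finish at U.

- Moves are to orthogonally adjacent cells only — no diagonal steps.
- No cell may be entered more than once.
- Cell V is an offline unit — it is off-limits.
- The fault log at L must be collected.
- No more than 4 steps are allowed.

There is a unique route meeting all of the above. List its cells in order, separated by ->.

The budget equals the shortest possible length, so every move has to be on a shortest route through the required cells.
Route from Q: up to M, left to L, 2× down (reaching U) — 4 moves in all.
Check: all required cells visited; 4 ≤ 4 moves.

Q -> M -> L -> P -> U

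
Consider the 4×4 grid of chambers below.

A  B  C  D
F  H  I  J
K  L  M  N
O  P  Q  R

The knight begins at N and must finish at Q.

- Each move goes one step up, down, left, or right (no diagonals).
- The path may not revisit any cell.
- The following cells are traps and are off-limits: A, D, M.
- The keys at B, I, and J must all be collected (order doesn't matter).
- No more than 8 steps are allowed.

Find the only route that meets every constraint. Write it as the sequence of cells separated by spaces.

The budget equals the shortest possible length, so every move has to be on a shortest route through the required cells.
Route from N: up 1 to J, left 1 to I, up 1 to C, left 1 to B, down 3 to P, right 1 to Q — 8 moves in all.
Check: all required cells visited; 8 ≤ 8 moves.

N J I C B H L P Q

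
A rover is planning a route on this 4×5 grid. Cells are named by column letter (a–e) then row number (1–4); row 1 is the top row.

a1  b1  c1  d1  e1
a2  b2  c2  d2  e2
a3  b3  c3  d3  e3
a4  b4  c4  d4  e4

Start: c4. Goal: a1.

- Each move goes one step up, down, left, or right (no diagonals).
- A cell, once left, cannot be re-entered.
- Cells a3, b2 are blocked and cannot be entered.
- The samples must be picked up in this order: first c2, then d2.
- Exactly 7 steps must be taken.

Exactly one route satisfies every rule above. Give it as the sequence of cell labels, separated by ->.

The waypoints must appear in the order c2, d2, with no cell reused.
Route from c4: up 2 to c2, right 1 to d2, up 1 to d1, left 3 to a1 — 7 moves in all.
Check: order respected (c2 at step 2, d2 at step 3); 7 moves as required.

c4 -> c3 -> c2 -> d2 -> d1 -> c1 -> b1 -> a1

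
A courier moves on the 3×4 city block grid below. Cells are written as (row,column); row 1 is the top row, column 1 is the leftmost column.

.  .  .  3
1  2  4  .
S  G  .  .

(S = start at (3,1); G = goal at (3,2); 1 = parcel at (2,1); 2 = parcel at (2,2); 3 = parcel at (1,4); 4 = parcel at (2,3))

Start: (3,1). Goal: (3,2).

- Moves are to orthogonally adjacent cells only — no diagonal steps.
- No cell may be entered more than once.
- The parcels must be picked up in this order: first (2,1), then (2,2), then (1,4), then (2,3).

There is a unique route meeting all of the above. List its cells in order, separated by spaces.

(3,1) (2,1) (2,2) (1,2) (1,3) (1,4) (2,4) (2,3) (3,3) (3,2)

The waypoints must appear in the order (2,1), (2,2), (1,4), (2,3), with no cell reused.
Route from (3,1): up to (2,1), right to (2,2), up to (1,2), 2× right (reaching (1,4)), down to (2,4), left to (2,3), down to (3,3), left to (3,2) — 9 moves in all.
Check: order respected (1 at step 1, 2 at step 2, 3 at step 5, 4 at step 7).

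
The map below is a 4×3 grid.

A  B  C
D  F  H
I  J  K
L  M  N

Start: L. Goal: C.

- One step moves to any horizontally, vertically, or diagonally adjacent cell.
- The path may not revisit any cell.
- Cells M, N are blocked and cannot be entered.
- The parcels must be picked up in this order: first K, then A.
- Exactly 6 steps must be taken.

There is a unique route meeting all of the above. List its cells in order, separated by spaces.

The waypoints must appear in the order K, A, with no cell reused.
Route from L: up-right to J, right to K, 2× up-left (reaching A), 2× right (reaching C) — 6 moves in all.
Check: order respected (K at step 2, A at step 4); 6 moves as required.

L J K F A B C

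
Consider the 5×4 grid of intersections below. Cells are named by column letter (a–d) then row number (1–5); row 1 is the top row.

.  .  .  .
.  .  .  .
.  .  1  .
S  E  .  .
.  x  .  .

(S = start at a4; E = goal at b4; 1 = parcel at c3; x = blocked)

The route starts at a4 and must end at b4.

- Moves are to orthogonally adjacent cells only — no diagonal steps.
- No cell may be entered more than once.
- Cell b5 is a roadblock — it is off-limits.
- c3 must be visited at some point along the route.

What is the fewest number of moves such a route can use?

5

Any route passes through c3 somewhere between a4 and b4. Summing Manhattan distances along the two legs (a4 → c3 → b4) gives a lower bound of 3 + 2 = 5 moves.
A route of 5 moves achieves this: a4 → a3 → b3 → c3 → c4 → b4.
Since 5 matches the lower bound, it is optimal.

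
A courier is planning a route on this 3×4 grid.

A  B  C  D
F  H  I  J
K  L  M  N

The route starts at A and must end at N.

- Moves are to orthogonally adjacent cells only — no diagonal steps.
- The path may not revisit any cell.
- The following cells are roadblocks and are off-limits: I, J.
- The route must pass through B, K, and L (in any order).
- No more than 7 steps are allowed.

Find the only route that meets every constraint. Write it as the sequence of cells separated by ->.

A -> B -> H -> F -> K -> L -> M -> N

Any route must reach B, K, and L and still end at N within 7 moves, so the order of the required stops is forced.
Route from A: right 1 to B, down 1 to H, left 1 to F, down 1 to K, right 3 to N — 7 moves in all.
Check: all required cells visited; 7 ≤ 7 moves.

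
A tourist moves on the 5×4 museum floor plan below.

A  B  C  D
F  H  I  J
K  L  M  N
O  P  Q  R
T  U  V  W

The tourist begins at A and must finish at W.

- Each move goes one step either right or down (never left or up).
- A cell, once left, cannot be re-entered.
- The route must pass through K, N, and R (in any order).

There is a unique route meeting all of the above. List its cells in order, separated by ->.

Moves only go right or down, so the column and row indices never decrease.
Route from A: 2× down (reaching K), 3× right (reaching N), 2× down (reaching W) — 7 moves in all.
Check: all required cells visited.

A -> F -> K -> L -> M -> N -> R -> W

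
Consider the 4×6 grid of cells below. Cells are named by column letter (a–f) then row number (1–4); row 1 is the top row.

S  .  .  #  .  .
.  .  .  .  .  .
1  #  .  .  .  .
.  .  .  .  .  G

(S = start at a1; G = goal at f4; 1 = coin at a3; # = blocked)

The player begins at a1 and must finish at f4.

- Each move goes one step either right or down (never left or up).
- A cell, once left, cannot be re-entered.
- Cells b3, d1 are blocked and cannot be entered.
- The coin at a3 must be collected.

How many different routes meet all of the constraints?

1

A right/down-only route from a1 to f4 makes exactly 3 down-moves and 5 right-moves in some order.
With no other constraints that would be C(8,3) = 56 routes.
Split at a3 and multiply the segment counts (each segment already excludes blocked cells): a1→a3: 1; a3→f4: 1; product = 1.
That gives 1 route.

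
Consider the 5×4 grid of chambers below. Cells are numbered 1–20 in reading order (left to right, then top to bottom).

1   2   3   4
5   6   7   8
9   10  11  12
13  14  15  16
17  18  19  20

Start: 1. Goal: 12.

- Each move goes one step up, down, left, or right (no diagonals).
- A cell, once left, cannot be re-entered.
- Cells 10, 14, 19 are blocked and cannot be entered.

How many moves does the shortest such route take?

5

The Manhattan distance from 1 to 12 is |1−3| + |1−4| = 5, so at least 5 moves are needed.
A route of 5 moves achieves this: 1 → 5 → 6 → 7 → 11 → 12.
Since 5 matches the lower bound, it is optimal.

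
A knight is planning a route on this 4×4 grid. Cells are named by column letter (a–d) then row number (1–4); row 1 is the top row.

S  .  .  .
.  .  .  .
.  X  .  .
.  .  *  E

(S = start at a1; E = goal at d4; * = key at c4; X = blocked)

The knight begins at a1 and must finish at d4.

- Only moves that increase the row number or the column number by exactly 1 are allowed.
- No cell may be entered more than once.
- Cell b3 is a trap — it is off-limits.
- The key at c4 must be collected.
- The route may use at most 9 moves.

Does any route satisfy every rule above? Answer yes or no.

yes

One route that works: a1 → a2 → a3 → a4 → b4 → c4 → d4.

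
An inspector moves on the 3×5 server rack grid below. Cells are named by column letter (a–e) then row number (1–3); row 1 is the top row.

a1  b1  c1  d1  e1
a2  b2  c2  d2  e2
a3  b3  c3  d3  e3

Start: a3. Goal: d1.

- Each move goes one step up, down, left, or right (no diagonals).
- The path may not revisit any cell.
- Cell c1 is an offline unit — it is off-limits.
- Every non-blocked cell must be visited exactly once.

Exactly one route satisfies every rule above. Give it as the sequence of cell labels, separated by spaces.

a3 a2 a1 b1 b2 b3 c3 c2 d2 d3 e3 e2 e1 d1

Need to visit all 14 open cells exactly once, starting at a3 and ending at d1.
Cell b1 has only two open neighbours (b2 and a1), so the path must pass straight through it: one of those is the cell it's entered from and the other is where it exits.
Route from a3: up 2 to a1, right 1 to b1, down 2 to b3, right 1 to c3, up 1 to c2, right 1 to d2, down 1 to d3, right 1 to e3, up 2 to e1, left 1 to d1 — 13 moves in all.
Check: all 14 open cells covered.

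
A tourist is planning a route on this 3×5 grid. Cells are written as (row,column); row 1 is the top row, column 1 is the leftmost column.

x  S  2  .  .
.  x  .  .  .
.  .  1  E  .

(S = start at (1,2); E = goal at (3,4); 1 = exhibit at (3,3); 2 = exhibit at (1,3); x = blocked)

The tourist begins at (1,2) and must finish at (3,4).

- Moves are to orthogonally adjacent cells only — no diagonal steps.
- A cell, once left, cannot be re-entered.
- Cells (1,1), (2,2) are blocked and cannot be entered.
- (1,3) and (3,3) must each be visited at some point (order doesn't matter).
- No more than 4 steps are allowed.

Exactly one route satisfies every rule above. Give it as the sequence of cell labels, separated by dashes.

(1,2) - (1,3) - (2,3) - (3,3) - (3,4)

Any route must reach (1,3) and (3,3) and still end at (3,4) within 4 moves, so the order of the required stops is forced.
Route from (1,2): right to (1,3), 2× down (reaching (3,3)), right to (3,4) — 4 moves in all.
Check: all required cells visited; 4 ≤ 4 moves.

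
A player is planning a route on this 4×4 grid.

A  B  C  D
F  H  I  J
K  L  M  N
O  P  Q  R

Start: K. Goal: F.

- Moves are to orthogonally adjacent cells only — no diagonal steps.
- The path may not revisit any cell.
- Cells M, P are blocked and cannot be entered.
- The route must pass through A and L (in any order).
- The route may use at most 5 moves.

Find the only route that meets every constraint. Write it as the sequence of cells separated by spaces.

K L H B A F

The 5-move cap with required stops at A, L leaves no slack for detours.
Route from K: right 1 to L, up 2 to B, left 1 to A, down 1 to F — 5 moves in all.
Check: all required cells visited; 5 ≤ 5 moves.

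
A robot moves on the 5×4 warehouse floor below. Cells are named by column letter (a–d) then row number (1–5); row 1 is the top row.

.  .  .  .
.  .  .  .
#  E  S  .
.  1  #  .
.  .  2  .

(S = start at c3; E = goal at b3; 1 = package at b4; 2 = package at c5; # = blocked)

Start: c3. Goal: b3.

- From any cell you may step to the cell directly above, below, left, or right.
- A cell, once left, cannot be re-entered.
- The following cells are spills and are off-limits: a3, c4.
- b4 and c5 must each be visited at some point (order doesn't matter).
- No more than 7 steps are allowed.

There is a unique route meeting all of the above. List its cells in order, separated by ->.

The 7-move cap with required stops at b4, c5 leaves no slack for detours.
Route from c3: right to d3, 2× down (reaching d5), 2× left (reaching b5), 2× up (reaching b3) — 7 moves in all.
Check: all required cells visited; 7 ≤ 7 moves.

c3 -> d3 -> d4 -> d5 -> c5 -> b5 -> b4 -> b3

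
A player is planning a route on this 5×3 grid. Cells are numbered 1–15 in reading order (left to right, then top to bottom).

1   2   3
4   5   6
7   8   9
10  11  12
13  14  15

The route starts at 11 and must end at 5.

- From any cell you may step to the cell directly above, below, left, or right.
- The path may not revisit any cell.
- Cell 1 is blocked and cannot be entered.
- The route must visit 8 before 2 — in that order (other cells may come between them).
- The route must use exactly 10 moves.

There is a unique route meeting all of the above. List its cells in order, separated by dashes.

11 - 14 - 13 - 10 - 7 - 8 - 9 - 6 - 3 - 2 - 5

The waypoints must appear in the order 8, 2, with no cell reused.
Route from 11: down to 14, left to 13, 2× up (reaching 7), 2× right (reaching 9), 2× up (reaching 3), left to 2, down to 5 — 10 moves in all.
Check: order respected (8 at step 5, 2 at step 9); 10 moves as required.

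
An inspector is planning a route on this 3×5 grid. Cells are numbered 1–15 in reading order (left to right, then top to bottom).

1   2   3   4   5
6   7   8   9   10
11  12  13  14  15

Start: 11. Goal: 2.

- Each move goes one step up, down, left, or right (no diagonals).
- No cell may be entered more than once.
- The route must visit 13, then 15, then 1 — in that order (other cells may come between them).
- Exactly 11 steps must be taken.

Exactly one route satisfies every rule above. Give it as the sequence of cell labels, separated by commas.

11, 12, 13, 14, 15, 10, 9, 8, 7, 6, 1, 2

The waypoints must appear in the order 13, 15, 1, with no cell reused.
Route from 11: 4× right (reaching 15), up to 10, 4× left (reaching 6), up to 1, right to 2 — 11 moves in all.
Check: order respected (13 at step 2, 15 at step 4, 1 at step 10); 11 moves as required.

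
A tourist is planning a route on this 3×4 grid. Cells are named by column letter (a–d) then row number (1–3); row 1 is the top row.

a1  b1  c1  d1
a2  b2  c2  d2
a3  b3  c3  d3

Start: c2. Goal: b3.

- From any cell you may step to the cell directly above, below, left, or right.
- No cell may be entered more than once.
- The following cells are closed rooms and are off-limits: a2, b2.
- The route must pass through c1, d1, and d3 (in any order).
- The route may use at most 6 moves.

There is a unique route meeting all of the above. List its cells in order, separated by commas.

The budget equals the shortest possible length, so every move has to be on a shortest route through the required cells.
Route from c2: up 1 to c1, right 1 to d1, down 2 to d3, left 2 to b3 — 6 moves in all.
Check: all required cells visited; 6 ≤ 6 moves.

c2, c1, d1, d2, d3, c3, b3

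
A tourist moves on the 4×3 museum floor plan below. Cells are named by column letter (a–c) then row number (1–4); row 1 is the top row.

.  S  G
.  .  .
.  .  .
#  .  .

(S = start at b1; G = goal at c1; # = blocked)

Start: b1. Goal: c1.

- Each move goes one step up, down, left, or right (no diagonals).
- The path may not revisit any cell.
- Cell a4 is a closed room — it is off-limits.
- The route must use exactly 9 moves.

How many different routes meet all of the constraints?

Need simple routes of exactly 9 moves from b1 to c1 (Manhattan distance 1, so 4 moves are spent on a detour and 4 undoing it).
Enumerating: b1 b2 a2 a3 b3 b4 c4 c3 c2 c1 | b1 a1 a2 a3 b3 b4 c4 c3 c2 c1 | b1 a1 a2 b2 b3 b4 c4 c3 c2 c1.
That gives 3 routes.

3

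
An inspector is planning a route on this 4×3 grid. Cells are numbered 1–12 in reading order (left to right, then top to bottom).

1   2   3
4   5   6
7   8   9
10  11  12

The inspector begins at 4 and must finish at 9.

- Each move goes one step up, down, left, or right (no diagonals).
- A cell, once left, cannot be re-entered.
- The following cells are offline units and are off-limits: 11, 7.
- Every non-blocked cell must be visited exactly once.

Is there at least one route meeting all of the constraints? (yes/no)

no

Cell 12 has only one open neighbour but is neither the start nor the goal, so a Hamiltonian route would have to both enter and leave it through the same neighbour — impossible without revisiting.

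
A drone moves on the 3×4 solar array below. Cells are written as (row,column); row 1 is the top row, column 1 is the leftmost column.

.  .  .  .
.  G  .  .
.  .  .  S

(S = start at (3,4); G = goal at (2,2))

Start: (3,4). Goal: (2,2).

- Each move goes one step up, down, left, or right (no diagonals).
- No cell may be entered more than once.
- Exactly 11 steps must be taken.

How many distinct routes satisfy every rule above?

Need simple routes of exactly 11 moves from (3,4) to (2,2) (Manhattan distance 3, so 4 moves are spent on a detour and 4 undoing it).
Enumerating: (3,4) (2,4) (1,4) (1,3) (2,3) (3,3) (3,2) (3,1) (2,1) (1,1) (1,2) (2,2) | (3,4) (2,4) (1,4) (1,3) (1,2) (1,1) (2,1) (3,1) (3,2) (3,3) (2,3) (2,2) | (3,4) (3,3) (2,3) (2,4) (1,4) (1,3) (1,2) (1,1) (2,1) (3,1) (3,2) (2,2) | (3,4) (3,3) (3,2) (3,1) (2,1) (1,1) (1,2) (1,3) (1,4) (2,4) (2,3) (2,2).
That gives 4 routes.

4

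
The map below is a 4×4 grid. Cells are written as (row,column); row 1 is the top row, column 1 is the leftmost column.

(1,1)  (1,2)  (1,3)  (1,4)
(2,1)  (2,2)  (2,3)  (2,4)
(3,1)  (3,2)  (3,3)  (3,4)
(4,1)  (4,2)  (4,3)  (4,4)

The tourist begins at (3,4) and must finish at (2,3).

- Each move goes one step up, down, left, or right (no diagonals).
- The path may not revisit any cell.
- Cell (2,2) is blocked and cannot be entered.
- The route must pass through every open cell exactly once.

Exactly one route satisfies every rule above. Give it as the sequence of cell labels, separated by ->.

Need to visit all 15 open cells exactly once, starting at (3,4) and ending at (2,3).
Route from (3,4): down 1 to (4,4), left 1 to (4,3), up 1 to (3,3), left 1 to (3,2), down 1 to (4,2), left 1 to (4,1), up 3 to (1,1), right 3 to (1,4), down 1 to (2,4), left 1 to (2,3) — 14 moves in all.
Check: all 15 open cells covered.

(3,4) -> (4,4) -> (4,3) -> (3,3) -> (3,2) -> (4,2) -> (4,1) -> (3,1) -> (2,1) -> (1,1) -> (1,2) -> (1,3) -> (1,4) -> (2,4) -> (2,3)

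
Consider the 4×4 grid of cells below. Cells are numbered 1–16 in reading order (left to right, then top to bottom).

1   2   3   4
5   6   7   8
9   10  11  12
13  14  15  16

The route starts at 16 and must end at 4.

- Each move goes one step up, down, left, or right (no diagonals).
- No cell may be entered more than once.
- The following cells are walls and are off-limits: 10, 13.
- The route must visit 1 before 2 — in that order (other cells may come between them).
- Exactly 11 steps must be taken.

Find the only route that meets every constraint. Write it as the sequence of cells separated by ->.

16 -> 15 -> 11 -> 12 -> 8 -> 7 -> 6 -> 5 -> 1 -> 2 -> 3 -> 4

The waypoints must appear in the order 1, 2, with no cell reused.
Route from 16: left 1 to 15, up 1 to 11, right 1 to 12, up 1 to 8, left 3 to 5, up 1 to 1, right 3 to 4 — 11 moves in all.
Check: order respected (1 at step 8, 2 at step 9); 11 moves as required.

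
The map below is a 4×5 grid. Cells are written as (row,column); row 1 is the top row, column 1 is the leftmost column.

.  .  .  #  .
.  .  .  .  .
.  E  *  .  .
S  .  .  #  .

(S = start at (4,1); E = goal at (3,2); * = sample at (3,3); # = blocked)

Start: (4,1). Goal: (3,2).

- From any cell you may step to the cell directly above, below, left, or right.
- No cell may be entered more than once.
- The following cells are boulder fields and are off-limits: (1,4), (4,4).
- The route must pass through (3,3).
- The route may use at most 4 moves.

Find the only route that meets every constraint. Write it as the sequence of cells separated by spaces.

Any route must reach (3,3) and still end at (3,2) within 4 moves, so the order of the required stops is forced.
Route from (4,1): right 2 to (4,3), up 1 to (3,3), left 1 to (3,2) — 4 moves in all.
Check: all required cells visited; 4 ≤ 4 moves.

(4,1) (4,2) (4,3) (3,3) (3,2)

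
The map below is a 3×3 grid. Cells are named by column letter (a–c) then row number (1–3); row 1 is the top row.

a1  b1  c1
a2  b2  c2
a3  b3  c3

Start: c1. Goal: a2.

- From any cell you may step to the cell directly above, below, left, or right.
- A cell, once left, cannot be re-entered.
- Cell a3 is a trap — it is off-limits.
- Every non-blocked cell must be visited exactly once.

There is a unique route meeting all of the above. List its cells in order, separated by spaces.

Need to visit all 8 open cells exactly once, starting at c1 and ending at a2.
Cell b3 has only two open neighbours (b2 and c3), so the path must pass straight through it: one of those is the cell it's entered from and the other is where it exits.
Route from c1: down 2 to c3, left 1 to b3, up 2 to b1, left 1 to a1, down 1 to a2 — 7 moves in all.
Check: all 8 open cells covered.

c1 c2 c3 b3 b2 b1 a1 a2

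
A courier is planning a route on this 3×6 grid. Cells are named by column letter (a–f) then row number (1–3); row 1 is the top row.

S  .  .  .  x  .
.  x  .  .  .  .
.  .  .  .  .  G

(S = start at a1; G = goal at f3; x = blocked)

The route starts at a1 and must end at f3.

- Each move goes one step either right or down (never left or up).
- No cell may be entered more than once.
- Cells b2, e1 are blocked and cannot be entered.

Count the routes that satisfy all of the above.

A right/down-only route from a1 to f3 makes exactly 2 down-moves and 5 right-moves in some order.
With no other constraints that would be C(7,2) = 21 routes.
Subtract routes through each blocked cell (inclusion–exclusion for overlaps): − through e1: 3 − through b2: 10 → 8.
That gives 8 routes.

8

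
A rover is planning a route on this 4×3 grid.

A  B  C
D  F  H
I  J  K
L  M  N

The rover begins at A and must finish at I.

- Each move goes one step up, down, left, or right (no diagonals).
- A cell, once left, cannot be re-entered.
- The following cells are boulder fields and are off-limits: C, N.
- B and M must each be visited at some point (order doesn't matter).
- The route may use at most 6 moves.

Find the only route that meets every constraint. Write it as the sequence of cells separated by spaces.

The budget equals the shortest possible length, so every move has to be on a shortest route through the required cells.
Route from A: right to B, 3× down (reaching M), left to L, up to I — 6 moves in all.
Check: all required cells visited; 6 ≤ 6 moves.

A B F J M L I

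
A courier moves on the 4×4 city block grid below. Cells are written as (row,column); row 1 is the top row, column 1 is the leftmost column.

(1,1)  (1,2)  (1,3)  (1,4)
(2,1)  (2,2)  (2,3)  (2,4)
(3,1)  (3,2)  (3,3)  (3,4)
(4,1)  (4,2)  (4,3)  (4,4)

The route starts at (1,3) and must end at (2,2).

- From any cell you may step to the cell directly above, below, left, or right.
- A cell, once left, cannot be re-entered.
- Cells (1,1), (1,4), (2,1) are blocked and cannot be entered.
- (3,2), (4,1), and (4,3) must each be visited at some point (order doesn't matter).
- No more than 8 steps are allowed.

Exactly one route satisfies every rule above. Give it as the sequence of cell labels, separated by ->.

Any route must reach (3,2), (4,1), and (4,3) and still end at (2,2) within 8 moves, so the order of the required stops is forced.
Route from (1,3): 3× down (reaching (4,3)), 2× left (reaching (4,1)), up to (3,1), right to (3,2), up to (2,2) — 8 moves in all.
Check: all required cells visited; 8 ≤ 8 moves.

(1,3) -> (2,3) -> (3,3) -> (4,3) -> (4,2) -> (4,1) -> (3,1) -> (3,2) -> (2,2)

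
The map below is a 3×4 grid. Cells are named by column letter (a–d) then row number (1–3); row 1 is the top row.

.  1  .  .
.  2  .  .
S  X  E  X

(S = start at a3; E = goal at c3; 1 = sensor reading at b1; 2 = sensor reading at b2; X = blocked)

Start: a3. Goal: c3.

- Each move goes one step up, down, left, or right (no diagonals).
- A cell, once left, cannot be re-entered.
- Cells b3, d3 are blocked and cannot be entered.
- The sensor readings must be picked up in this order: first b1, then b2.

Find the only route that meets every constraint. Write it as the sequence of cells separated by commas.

The waypoints must appear in the order b1, b2, with no cell reused.
Route from a3: up 2 to a1, right 1 to b1, down 1 to b2, right 1 to c2, down 1 to c3 — 6 moves in all.
Check: order respected (1 at step 3, 2 at step 4).

a3, a2, a1, b1, b2, c2, c3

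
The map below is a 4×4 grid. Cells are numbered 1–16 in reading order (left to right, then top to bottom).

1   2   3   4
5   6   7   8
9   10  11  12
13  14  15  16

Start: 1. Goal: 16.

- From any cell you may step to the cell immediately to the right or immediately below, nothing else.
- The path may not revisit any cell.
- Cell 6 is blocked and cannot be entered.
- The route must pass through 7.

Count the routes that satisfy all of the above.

A right/down-only route from 1 to 16 makes exactly 3 down-moves and 3 right-moves in some order.
With no other constraints that would be C(6,3) = 20 routes.
Split at 7 and multiply the segment counts (each segment already excludes blocked cells): 1→7: 1; 7→16: 3; product = 3.
That gives 3 routes.

3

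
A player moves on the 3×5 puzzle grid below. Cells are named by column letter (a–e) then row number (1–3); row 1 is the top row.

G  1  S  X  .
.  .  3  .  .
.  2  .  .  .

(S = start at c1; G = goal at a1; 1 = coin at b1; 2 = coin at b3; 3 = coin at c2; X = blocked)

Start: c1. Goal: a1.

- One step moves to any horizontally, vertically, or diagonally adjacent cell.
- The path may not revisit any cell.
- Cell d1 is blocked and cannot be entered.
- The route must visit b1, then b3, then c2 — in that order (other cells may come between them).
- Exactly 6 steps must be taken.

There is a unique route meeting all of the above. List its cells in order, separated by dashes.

c1 - b1 - a2 - b3 - c2 - b2 - a1

The waypoints must appear in the order b1, b3, c2, with no cell reused.
Route from c1: left to b1, down-left to a2, down-right to b3, up-right to c2, left to b2, up-left to a1 — 6 moves in all.
Check: order respected (1 at step 1, 2 at step 3, 3 at step 4); 6 moves as required.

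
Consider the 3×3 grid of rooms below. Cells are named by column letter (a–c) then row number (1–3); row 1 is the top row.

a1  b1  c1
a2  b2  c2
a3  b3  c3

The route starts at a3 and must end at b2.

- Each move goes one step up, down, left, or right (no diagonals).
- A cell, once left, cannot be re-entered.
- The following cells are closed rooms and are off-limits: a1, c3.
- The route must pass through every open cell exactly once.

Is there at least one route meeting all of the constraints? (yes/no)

Colour the cells like a checkerboard: each orthogonal step flips colour, so a Hamiltonian route alternates colours. Here there are 3 cells of one colour and 4 of the other, with start on the same colour as the goal — the counts and endpoints can't be arranged into an alternating sequence of length 7, so no Hamiltonian route exists.

no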